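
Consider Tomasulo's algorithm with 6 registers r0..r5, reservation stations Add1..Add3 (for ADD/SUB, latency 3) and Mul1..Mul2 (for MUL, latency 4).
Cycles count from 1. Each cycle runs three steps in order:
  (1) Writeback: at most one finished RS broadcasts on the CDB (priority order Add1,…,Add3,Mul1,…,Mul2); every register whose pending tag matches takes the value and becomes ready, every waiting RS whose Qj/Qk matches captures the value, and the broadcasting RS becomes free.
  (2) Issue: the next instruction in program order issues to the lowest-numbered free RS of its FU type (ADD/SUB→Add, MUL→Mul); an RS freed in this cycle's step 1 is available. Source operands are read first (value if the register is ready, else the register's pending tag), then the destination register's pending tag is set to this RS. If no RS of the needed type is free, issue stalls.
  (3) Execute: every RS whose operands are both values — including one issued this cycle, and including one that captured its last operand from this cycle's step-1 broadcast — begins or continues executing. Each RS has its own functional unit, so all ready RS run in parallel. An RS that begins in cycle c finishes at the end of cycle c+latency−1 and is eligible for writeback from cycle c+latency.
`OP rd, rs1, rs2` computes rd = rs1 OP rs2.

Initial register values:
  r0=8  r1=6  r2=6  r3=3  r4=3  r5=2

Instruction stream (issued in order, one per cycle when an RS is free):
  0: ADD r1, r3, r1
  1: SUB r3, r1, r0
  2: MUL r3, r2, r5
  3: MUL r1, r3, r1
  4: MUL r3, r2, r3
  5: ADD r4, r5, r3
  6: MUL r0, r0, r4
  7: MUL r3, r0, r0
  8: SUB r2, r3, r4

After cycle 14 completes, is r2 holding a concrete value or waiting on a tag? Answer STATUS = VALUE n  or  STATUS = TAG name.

  c1: issue ADD r1<-Add1  regs: r0:8,r1:Add1,r2:6,r3:3,r4:3,r5:2
  c2: issue SUB r3<-Add2  regs: r0:8,r1:Add1,r2:6,r3:Add2,r4:3,r5:2
  c3: issue MUL r3<-Mul1  regs: r0:8,r1:Add1,r2:6,r3:Mul1,r4:3,r5:2
  c4: CDB Add1=9; issue MUL r1<-Mul2  regs: r0:8,r1:Mul2,r2:6,r3:Mul1,r4:3,r5:2
  c5: stall  regs: r0:8,r1:Mul2,r2:6,r3:Mul1,r4:3,r5:2
  c6: stall  regs: r0:8,r1:Mul2,r2:6,r3:Mul1,r4:3,r5:2
  c7: CDB Add2=1; stall  regs: r0:8,r1:Mul2,r2:6,r3:Mul1,r4:3,r5:2
  c8: CDB Mul1=12; issue MUL r3<-Mul1  regs: r0:8,r1:Mul2,r2:6,r3:Mul1,r4:3,r5:2
  c9: issue ADD r4<-Add1  regs: r0:8,r1:Mul2,r2:6,r3:Mul1,r4:Add1,r5:2
  c10: stall  regs: r0:8,r1:Mul2,r2:6,r3:Mul1,r4:Add1,r5:2
  c11: stall  regs: r0:8,r1:Mul2,r2:6,r3:Mul1,r4:Add1,r5:2
  c12: CDB Mul1=72; issue MUL r0<-Mul1  regs: r0:Mul1,r1:Mul2,r2:6,r3:72,r4:Add1,r5:2
  c13: CDB Mul2=108; issue MUL r3<-Mul2  regs: r0:Mul1,r1:108,r2:6,r3:Mul2,r4:Add1,r5:2
  c14: issue SUB r2<-Add2  regs: r0:Mul1,r1:108,r2:Add2,r3:Mul2,r4:Add1,r5:2

STATUS = TAG Add2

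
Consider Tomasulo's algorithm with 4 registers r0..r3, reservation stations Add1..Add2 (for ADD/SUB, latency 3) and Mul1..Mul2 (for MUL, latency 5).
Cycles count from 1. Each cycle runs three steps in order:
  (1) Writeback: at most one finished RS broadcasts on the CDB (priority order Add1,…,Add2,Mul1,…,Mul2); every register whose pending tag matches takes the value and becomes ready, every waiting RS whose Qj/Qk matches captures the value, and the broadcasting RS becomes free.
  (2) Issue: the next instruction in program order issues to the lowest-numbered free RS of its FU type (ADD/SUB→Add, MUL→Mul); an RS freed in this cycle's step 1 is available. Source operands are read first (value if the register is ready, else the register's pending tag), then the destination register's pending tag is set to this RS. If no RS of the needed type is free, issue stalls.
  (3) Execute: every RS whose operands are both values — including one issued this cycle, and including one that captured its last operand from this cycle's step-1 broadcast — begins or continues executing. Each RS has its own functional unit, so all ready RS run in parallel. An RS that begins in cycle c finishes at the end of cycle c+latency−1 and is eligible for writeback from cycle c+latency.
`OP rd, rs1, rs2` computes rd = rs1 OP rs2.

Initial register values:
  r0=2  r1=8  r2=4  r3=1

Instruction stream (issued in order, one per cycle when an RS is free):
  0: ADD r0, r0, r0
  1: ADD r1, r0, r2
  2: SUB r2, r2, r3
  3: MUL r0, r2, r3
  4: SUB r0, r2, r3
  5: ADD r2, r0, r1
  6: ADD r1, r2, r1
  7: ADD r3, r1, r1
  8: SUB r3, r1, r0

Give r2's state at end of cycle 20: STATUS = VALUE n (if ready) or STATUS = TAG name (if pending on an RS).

  c1: issue ADD r0<-Add1  regs: r0:Add1,r1:8,r2:4,r3:1
  c2: issue ADD r1<-Add2  regs: r0:Add1,r1:Add2,r2:4,r3:1
  c3: stall  regs: r0:Add1,r1:Add2,r2:4,r3:1
  c4: CDB Add1=4; issue SUB r2<-Add1  regs: r0:4,r1:Add2,r2:Add1,r3:1
  c5: issue MUL r0<-Mul1  regs: r0:Mul1,r1:Add2,r2:Add1,r3:1
  c6: stall  regs: r0:Mul1,r1:Add2,r2:Add1,r3:1
  c7: CDB Add1=3; issue SUB r0<-Add1  regs: r0:Add1,r1:Add2,r2:3,r3:1
  c8: CDB Add2=8; issue ADD r2<-Add2  regs: r0:Add1,r1:8,r2:Add2,r3:1
  c9: stall  regs: r0:Add1,r1:8,r2:Add2,r3:1
  c10: CDB Add1=2; issue ADD r1<-Add1  regs: r0:2,r1:Add1,r2:Add2,r3:1
  c11: stall  regs: r0:2,r1:Add1,r2:Add2,r3:1
  c12: CDB Mul1=3; stall  regs: r0:2,r1:Add1,r2:Add2,r3:1
  c13: CDB Add2=10; issue ADD r3<-Add2  regs: r0:2,r1:Add1,r2:10,r3:Add2
  c14: stall  regs: r0:2,r1:Add1,r2:10,r3:Add2
  c15: stall  regs: r0:2,r1:Add1,r2:10,r3:Add2
  c16: CDB Add1=18; issue SUB r3<-Add1  regs: r0:2,r1:18,r2:10,r3:Add1
  c17: -  regs: r0:2,r1:18,r2:10,r3:Add1
  c18: -  regs: r0:2,r1:18,r2:10,r3:Add1
  c19: CDB Add1=16  regs: r0:2,r1:18,r2:10,r3:16
  c20: CDB Add2=36  regs: r0:2,r1:18,r2:10,r3:16

STATUS = VALUE 10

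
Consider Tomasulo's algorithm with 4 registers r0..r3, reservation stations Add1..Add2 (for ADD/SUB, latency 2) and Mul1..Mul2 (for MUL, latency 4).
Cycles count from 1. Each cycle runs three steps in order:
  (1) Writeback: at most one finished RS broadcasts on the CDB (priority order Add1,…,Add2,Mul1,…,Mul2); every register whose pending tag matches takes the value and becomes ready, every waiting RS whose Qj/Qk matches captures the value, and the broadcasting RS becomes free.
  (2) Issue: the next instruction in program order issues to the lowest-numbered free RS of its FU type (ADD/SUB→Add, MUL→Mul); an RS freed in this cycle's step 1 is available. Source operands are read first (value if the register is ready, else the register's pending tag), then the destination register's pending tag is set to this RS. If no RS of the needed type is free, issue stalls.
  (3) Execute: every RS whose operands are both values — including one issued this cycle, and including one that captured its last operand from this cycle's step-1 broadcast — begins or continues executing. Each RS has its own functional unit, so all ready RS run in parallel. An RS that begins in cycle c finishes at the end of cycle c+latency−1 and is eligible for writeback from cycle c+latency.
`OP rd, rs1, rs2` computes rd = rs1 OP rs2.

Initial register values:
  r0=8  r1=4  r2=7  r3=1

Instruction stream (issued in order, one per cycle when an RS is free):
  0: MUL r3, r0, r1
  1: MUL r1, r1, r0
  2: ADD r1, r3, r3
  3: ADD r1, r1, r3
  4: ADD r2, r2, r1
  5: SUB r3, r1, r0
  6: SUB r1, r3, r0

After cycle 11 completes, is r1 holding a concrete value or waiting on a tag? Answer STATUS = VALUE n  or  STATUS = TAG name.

STATUS = TAG Add1

c1: issue MUL r3<-Mul1 | r0:8,r1:4,r2:7,r3:Mul1
c2: issue MUL r1<-Mul2 | r0:8,r1:Mul2,r2:7,r3:Mul1
c3: issue ADD r1<-Add1 | r0:8,r1:Add1,r2:7,r3:Mul1
c4: issue ADD r1<-Add2 | r0:8,r1:Add2,r2:7,r3:Mul1
c5: CDB Mul1=32; stall | r0:8,r1:Add2,r2:7,r3:32
c6: CDB Mul2=32; stall | r0:8,r1:Add2,r2:7,r3:32
c7: CDB Add1=64; issue ADD r2<-Add1 | r0:8,r1:Add2,r2:Add1,r3:32
c8: stall | r0:8,r1:Add2,r2:Add1,r3:32
c9: CDB Add2=96; issue SUB r3<-Add2 | r0:8,r1:96,r2:Add1,r3:Add2
c10: stall | r0:8,r1:96,r2:Add1,r3:Add2
c11: CDB Add1=103; issue SUB r1<-Add1 | r0:8,r1:Add1,r2:103,r3:Add2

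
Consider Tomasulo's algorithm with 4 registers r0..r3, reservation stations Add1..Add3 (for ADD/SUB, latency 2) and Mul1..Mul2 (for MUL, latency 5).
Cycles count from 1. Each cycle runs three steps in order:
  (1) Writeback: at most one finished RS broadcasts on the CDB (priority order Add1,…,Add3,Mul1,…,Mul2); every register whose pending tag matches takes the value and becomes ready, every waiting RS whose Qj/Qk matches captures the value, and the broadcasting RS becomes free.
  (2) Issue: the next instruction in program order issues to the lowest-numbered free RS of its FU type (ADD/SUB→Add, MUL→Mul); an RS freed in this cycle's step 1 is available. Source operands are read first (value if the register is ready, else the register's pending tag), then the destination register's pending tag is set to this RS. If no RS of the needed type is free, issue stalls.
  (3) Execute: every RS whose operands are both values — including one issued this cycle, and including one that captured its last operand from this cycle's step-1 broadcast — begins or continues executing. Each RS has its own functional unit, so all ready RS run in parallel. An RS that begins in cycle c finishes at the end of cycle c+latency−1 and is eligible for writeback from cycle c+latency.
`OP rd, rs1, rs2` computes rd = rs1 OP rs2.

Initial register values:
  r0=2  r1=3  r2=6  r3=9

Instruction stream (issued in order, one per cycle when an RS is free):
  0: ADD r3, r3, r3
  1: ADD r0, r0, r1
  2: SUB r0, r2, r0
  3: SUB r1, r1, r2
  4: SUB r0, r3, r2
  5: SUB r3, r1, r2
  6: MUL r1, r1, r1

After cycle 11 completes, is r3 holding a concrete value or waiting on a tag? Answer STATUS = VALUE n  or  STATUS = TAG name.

STATUS = VALUE -9

c1: issue ADD r3<-Add1 | r0:2,r1:3,r2:6,r3:Add1
c2: issue ADD r0<-Add2 | r0:Add2,r1:3,r2:6,r3:Add1
c3: CDB Add1=18; issue SUB r0<-Add1 | r0:Add1,r1:3,r2:6,r3:18
c4: CDB Add2=5; issue SUB r1<-Add2 | r0:Add1,r1:Add2,r2:6,r3:18
c5: issue SUB r0<-Add3 | r0:Add3,r1:Add2,r2:6,r3:18
c6: CDB Add1=1; issue SUB r3<-Add1 | r0:Add3,r1:Add2,r2:6,r3:Add1
c7: CDB Add2=-3; issue MUL r1<-Mul1 | r0:Add3,r1:Mul1,r2:6,r3:Add1
c8: CDB Add3=12 | r0:12,r1:Mul1,r2:6,r3:Add1
c9: CDB Add1=-9 | r0:12,r1:Mul1,r2:6,r3:-9
c10: - | r0:12,r1:Mul1,r2:6,r3:-9
c11: - | r0:12,r1:Mul1,r2:6,r3:-9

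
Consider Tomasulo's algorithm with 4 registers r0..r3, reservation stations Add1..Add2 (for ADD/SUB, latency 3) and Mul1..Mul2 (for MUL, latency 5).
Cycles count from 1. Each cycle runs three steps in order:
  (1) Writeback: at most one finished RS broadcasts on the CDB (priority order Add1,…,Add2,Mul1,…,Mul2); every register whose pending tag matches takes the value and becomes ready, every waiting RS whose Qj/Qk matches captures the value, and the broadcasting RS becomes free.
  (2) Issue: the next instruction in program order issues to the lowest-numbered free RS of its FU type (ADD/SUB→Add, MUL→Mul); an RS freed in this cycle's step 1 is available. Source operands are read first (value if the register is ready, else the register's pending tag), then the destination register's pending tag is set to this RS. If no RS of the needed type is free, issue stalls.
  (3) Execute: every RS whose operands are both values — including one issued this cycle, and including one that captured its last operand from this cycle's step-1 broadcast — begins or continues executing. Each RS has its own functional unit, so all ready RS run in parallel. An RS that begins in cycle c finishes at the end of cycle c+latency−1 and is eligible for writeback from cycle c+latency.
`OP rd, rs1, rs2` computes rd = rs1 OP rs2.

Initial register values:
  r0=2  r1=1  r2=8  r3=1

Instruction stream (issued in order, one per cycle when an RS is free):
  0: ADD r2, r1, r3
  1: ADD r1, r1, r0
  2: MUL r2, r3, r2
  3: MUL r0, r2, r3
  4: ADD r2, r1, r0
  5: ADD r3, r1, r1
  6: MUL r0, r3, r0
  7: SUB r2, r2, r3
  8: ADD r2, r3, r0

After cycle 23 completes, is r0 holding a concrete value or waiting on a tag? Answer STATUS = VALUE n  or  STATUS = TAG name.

cycle 1: issue ADD r2<-Add1 // r0:2,r1:1,r2:Add1,r3:1
cycle 2: issue ADD r1<-Add2 // r0:2,r1:Add2,r2:Add1,r3:1
cycle 3: issue MUL r2<-Mul1 // r0:2,r1:Add2,r2:Mul1,r3:1
cycle 4: CDB Add1=2; issue MUL r0<-Mul2 // r0:Mul2,r1:Add2,r2:Mul1,r3:1
cycle 5: CDB Add2=3; issue ADD r2<-Add1 // r0:Mul2,r1:3,r2:Add1,r3:1
cycle 6: issue ADD r3<-Add2 // r0:Mul2,r1:3,r2:Add1,r3:Add2
cycle 7: stall // r0:Mul2,r1:3,r2:Add1,r3:Add2
cycle 8: stall // r0:Mul2,r1:3,r2:Add1,r3:Add2
cycle 9: CDB Add2=6; stall // r0:Mul2,r1:3,r2:Add1,r3:6
cycle 10: CDB Mul1=2; issue MUL r0<-Mul1 // r0:Mul1,r1:3,r2:Add1,r3:6
cycle 11: issue SUB r2<-Add2 // r0:Mul1,r1:3,r2:Add2,r3:6
cycle 12: stall // r0:Mul1,r1:3,r2:Add2,r3:6
cycle 13: stall // r0:Mul1,r1:3,r2:Add2,r3:6
cycle 14: stall // r0:Mul1,r1:3,r2:Add2,r3:6
cycle 15: CDB Mul2=2; stall // r0:Mul1,r1:3,r2:Add2,r3:6
cycle 16: stall // r0:Mul1,r1:3,r2:Add2,r3:6
cycle 17: stall // r0:Mul1,r1:3,r2:Add2,r3:6
cycle 18: CDB Add1=5; issue ADD r2<-Add1 // r0:Mul1,r1:3,r2:Add1,r3:6
cycle 19: - // r0:Mul1,r1:3,r2:Add1,r3:6
cycle 20: CDB Mul1=12 // r0:12,r1:3,r2:Add1,r3:6
cycle 21: CDB Add2=-1 // r0:12,r1:3,r2:Add1,r3:6
cycle 22: - // r0:12,r1:3,r2:Add1,r3:6
cycle 23: CDB Add1=18 // r0:12,r1:3,r2:18,r3:6

STATUS = VALUE 12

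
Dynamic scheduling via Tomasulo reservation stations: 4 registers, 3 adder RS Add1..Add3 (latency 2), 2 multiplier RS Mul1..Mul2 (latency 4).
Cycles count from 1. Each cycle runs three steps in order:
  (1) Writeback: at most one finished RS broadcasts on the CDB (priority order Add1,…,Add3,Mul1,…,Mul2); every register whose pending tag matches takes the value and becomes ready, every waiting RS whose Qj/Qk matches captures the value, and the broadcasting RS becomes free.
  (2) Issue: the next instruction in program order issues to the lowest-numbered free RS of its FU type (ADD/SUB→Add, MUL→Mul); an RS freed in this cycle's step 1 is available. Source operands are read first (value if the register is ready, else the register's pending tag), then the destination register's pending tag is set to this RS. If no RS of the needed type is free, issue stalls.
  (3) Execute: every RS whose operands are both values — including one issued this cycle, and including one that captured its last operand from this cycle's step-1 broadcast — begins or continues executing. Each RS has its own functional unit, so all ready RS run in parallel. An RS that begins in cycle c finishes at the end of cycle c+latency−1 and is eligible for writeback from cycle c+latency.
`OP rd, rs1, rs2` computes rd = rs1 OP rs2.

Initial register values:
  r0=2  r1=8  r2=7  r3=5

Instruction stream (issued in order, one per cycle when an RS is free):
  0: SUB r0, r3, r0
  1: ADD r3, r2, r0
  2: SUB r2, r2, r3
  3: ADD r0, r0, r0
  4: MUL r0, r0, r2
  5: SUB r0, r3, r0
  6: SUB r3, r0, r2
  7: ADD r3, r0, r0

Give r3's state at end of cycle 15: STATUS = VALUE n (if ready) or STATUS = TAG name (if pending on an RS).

c1: issue SUB r0<-Add1 | r0:Add1,r1:8,r2:7,r3:5
c2: issue ADD r3<-Add2 | r0:Add1,r1:8,r2:7,r3:Add2
c3: CDB Add1=3; issue SUB r2<-Add1 | r0:3,r1:8,r2:Add1,r3:Add2
c4: issue ADD r0<-Add3 | r0:Add3,r1:8,r2:Add1,r3:Add2
c5: CDB Add2=10; issue MUL r0<-Mul1 | r0:Mul1,r1:8,r2:Add1,r3:10
c6: CDB Add3=6; issue SUB r0<-Add2 | r0:Add2,r1:8,r2:Add1,r3:10
c7: CDB Add1=-3; issue SUB r3<-Add1 | r0:Add2,r1:8,r2:-3,r3:Add1
c8: issue ADD r3<-Add3 | r0:Add2,r1:8,r2:-3,r3:Add3
c9: - | r0:Add2,r1:8,r2:-3,r3:Add3
c10: - | r0:Add2,r1:8,r2:-3,r3:Add3
c11: CDB Mul1=-18 | r0:Add2,r1:8,r2:-3,r3:Add3
c12: - | r0:Add2,r1:8,r2:-3,r3:Add3
c13: CDB Add2=28 | r0:28,r1:8,r2:-3,r3:Add3
c14: - | r0:28,r1:8,r2:-3,r3:Add3
c15: CDB Add1=31 | r0:28,r1:8,r2:-3,r3:Add3

STATUS = TAG Add3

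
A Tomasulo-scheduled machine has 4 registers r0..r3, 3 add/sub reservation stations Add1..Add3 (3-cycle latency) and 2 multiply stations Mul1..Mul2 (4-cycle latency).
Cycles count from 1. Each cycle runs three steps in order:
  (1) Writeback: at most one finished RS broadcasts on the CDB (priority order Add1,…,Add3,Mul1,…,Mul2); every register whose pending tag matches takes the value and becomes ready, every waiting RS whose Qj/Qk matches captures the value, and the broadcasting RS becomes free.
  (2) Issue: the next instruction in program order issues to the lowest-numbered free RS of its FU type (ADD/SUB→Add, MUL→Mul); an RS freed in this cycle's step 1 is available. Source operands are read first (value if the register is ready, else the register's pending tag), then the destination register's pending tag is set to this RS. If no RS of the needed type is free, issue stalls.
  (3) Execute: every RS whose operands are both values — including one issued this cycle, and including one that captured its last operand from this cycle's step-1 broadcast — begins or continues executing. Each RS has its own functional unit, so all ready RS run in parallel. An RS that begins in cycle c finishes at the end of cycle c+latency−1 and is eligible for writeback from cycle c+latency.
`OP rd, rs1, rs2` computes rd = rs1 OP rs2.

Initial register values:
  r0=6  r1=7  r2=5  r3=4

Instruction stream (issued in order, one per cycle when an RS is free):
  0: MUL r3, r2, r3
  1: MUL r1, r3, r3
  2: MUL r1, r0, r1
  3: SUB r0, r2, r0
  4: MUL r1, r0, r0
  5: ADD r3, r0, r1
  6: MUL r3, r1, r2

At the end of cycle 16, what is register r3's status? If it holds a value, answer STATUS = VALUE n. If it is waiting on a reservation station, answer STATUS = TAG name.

  c1: issue MUL r3<-Mul1  regs: r0:6,r1:7,r2:5,r3:Mul1
  c2: issue MUL r1<-Mul2  regs: r0:6,r1:Mul2,r2:5,r3:Mul1
  c3: stall  regs: r0:6,r1:Mul2,r2:5,r3:Mul1
  c4: stall  regs: r0:6,r1:Mul2,r2:5,r3:Mul1
  c5: CDB Mul1=20; issue MUL r1<-Mul1  regs: r0:6,r1:Mul1,r2:5,r3:20
  c6: issue SUB r0<-Add1  regs: r0:Add1,r1:Mul1,r2:5,r3:20
  c7: stall  regs: r0:Add1,r1:Mul1,r2:5,r3:20
  c8: stall  regs: r0:Add1,r1:Mul1,r2:5,r3:20
  c9: CDB Add1=-1; stall  regs: r0:-1,r1:Mul1,r2:5,r3:20
  c10: CDB Mul2=400; issue MUL r1<-Mul2  regs: r0:-1,r1:Mul2,r2:5,r3:20
  c11: issue ADD r3<-Add1  regs: r0:-1,r1:Mul2,r2:5,r3:Add1
  c12: stall  regs: r0:-1,r1:Mul2,r2:5,r3:Add1
  c13: stall  regs: r0:-1,r1:Mul2,r2:5,r3:Add1
  c14: CDB Mul1=2400; issue MUL r3<-Mul1  regs: r0:-1,r1:Mul2,r2:5,r3:Mul1
  c15: CDB Mul2=1  regs: r0:-1,r1:1,r2:5,r3:Mul1
  c16: -  regs: r0:-1,r1:1,r2:5,r3:Mul1

STATUS = TAG Mul1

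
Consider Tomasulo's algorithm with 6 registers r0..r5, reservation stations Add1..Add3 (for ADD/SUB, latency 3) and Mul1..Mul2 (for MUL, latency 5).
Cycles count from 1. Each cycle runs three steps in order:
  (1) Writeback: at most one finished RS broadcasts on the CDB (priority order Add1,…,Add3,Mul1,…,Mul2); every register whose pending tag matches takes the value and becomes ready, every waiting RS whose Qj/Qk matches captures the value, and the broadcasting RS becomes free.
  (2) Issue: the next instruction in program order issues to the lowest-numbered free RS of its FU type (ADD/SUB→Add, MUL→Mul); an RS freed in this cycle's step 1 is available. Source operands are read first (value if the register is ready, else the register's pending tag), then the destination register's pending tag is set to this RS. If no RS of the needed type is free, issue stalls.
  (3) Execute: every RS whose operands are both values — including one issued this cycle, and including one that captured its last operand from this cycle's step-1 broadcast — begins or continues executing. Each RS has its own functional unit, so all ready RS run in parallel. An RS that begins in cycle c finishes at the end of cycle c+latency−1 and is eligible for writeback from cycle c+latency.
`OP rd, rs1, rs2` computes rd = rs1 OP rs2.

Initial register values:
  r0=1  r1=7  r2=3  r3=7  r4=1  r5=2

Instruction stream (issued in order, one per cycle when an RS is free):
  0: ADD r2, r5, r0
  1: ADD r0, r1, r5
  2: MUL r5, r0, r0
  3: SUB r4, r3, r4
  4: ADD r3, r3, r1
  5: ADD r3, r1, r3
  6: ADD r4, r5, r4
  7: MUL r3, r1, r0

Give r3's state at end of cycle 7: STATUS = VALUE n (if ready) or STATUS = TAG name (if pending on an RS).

STATUS = TAG Add3

  c1: issue ADD r2<-Add1  regs: r0:1,r1:7,r2:Add1,r3:7,r4:1,r5:2
  c2: issue ADD r0<-Add2  regs: r0:Add2,r1:7,r2:Add1,r3:7,r4:1,r5:2
  c3: issue MUL r5<-Mul1  regs: r0:Add2,r1:7,r2:Add1,r3:7,r4:1,r5:Mul1
  c4: CDB Add1=3; issue SUB r4<-Add1  regs: r0:Add2,r1:7,r2:3,r3:7,r4:Add1,r5:Mul1
  c5: CDB Add2=9; issue ADD r3<-Add2  regs: r0:9,r1:7,r2:3,r3:Add2,r4:Add1,r5:Mul1
  c6: issue ADD r3<-Add3  regs: r0:9,r1:7,r2:3,r3:Add3,r4:Add1,r5:Mul1
  c7: CDB Add1=6; issue ADD r4<-Add1  regs: r0:9,r1:7,r2:3,r3:Add3,r4:Add1,r5:Mul1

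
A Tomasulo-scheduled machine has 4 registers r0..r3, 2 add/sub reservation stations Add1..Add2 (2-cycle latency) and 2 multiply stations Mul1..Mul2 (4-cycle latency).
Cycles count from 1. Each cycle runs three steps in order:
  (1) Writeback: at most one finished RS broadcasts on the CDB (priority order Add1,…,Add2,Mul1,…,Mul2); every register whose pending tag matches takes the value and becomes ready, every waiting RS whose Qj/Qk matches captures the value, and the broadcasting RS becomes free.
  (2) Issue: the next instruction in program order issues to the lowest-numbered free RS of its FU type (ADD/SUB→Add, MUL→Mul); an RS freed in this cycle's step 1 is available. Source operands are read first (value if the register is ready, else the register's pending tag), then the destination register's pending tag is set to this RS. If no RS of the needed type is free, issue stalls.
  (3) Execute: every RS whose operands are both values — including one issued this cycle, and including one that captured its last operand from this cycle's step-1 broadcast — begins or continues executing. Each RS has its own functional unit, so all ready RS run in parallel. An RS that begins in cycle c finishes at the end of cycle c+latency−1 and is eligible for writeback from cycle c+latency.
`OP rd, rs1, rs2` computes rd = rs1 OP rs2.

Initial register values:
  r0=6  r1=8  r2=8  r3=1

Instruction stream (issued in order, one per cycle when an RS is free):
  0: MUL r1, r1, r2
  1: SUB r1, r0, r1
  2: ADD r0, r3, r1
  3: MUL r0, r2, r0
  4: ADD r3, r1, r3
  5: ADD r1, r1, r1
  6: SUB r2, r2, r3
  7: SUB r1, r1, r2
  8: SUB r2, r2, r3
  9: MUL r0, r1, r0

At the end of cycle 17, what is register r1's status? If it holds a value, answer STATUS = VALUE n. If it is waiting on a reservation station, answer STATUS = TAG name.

STATUS = VALUE -181

cycle 1: issue MUL r1<-Mul1 // r0:6,r1:Mul1,r2:8,r3:1
cycle 2: issue SUB r1<-Add1 // r0:6,r1:Add1,r2:8,r3:1
cycle 3: issue ADD r0<-Add2 // r0:Add2,r1:Add1,r2:8,r3:1
cycle 4: issue MUL r0<-Mul2 // r0:Mul2,r1:Add1,r2:8,r3:1
cycle 5: CDB Mul1=64; stall // r0:Mul2,r1:Add1,r2:8,r3:1
cycle 6: stall // r0:Mul2,r1:Add1,r2:8,r3:1
cycle 7: CDB Add1=-58; issue ADD r3<-Add1 // r0:Mul2,r1:-58,r2:8,r3:Add1
cycle 8: stall // r0:Mul2,r1:-58,r2:8,r3:Add1
cycle 9: CDB Add1=-57; issue ADD r1<-Add1 // r0:Mul2,r1:Add1,r2:8,r3:-57
cycle 10: CDB Add2=-57; issue SUB r2<-Add2 // r0:Mul2,r1:Add1,r2:Add2,r3:-57
cycle 11: CDB Add1=-116; issue SUB r1<-Add1 // r0:Mul2,r1:Add1,r2:Add2,r3:-57
cycle 12: CDB Add2=65; issue SUB r2<-Add2 // r0:Mul2,r1:Add1,r2:Add2,r3:-57
cycle 13: issue MUL r0<-Mul1 // r0:Mul1,r1:Add1,r2:Add2,r3:-57
cycle 14: CDB Add1=-181 // r0:Mul1,r1:-181,r2:Add2,r3:-57
cycle 15: CDB Add2=122 // r0:Mul1,r1:-181,r2:122,r3:-57
cycle 16: CDB Mul2=-456 // r0:Mul1,r1:-181,r2:122,r3:-57
cycle 17: - // r0:Mul1,r1:-181,r2:122,r3:-57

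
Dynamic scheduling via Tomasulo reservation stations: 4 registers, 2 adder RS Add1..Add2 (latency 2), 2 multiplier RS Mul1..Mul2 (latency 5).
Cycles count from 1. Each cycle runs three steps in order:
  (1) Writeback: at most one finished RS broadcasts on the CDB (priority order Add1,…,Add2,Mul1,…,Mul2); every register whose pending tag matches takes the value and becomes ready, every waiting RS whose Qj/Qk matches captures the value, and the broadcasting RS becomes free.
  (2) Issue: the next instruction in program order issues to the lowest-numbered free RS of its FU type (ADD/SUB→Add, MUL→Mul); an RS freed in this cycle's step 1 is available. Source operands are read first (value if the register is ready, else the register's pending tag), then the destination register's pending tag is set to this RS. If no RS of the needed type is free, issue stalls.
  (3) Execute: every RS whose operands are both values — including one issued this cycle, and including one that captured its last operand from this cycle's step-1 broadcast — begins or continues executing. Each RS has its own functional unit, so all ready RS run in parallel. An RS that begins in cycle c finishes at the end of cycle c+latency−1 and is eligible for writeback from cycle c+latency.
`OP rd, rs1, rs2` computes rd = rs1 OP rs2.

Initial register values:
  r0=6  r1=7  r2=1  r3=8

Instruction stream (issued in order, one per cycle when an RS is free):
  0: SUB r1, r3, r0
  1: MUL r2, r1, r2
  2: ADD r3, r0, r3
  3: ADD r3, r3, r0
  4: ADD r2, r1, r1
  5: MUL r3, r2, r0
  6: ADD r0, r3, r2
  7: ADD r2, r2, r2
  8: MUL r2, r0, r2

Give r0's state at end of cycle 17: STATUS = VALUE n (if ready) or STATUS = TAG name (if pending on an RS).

STATUS = VALUE 28

c1: issue SUB r1<-Add1 | r0:6,r1:Add1,r2:1,r3:8
c2: issue MUL r2<-Mul1 | r0:6,r1:Add1,r2:Mul1,r3:8
c3: CDB Add1=2; issue ADD r3<-Add1 | r0:6,r1:2,r2:Mul1,r3:Add1
c4: issue ADD r3<-Add2 | r0:6,r1:2,r2:Mul1,r3:Add2
c5: CDB Add1=14; issue ADD r2<-Add1 | r0:6,r1:2,r2:Add1,r3:Add2
c6: issue MUL r3<-Mul2 | r0:6,r1:2,r2:Add1,r3:Mul2
c7: CDB Add1=4; issue ADD r0<-Add1 | r0:Add1,r1:2,r2:4,r3:Mul2
c8: CDB Add2=20; issue ADD r2<-Add2 | r0:Add1,r1:2,r2:Add2,r3:Mul2
c9: CDB Mul1=2; issue MUL r2<-Mul1 | r0:Add1,r1:2,r2:Mul1,r3:Mul2
c10: CDB Add2=8 | r0:Add1,r1:2,r2:Mul1,r3:Mul2
c11: - | r0:Add1,r1:2,r2:Mul1,r3:Mul2
c12: CDB Mul2=24 | r0:Add1,r1:2,r2:Mul1,r3:24
c13: - | r0:Add1,r1:2,r2:Mul1,r3:24
c14: CDB Add1=28 | r0:28,r1:2,r2:Mul1,r3:24
c15: - | r0:28,r1:2,r2:Mul1,r3:24
c16: - | r0:28,r1:2,r2:Mul1,r3:24
c17: - | r0:28,r1:2,r2:Mul1,r3:24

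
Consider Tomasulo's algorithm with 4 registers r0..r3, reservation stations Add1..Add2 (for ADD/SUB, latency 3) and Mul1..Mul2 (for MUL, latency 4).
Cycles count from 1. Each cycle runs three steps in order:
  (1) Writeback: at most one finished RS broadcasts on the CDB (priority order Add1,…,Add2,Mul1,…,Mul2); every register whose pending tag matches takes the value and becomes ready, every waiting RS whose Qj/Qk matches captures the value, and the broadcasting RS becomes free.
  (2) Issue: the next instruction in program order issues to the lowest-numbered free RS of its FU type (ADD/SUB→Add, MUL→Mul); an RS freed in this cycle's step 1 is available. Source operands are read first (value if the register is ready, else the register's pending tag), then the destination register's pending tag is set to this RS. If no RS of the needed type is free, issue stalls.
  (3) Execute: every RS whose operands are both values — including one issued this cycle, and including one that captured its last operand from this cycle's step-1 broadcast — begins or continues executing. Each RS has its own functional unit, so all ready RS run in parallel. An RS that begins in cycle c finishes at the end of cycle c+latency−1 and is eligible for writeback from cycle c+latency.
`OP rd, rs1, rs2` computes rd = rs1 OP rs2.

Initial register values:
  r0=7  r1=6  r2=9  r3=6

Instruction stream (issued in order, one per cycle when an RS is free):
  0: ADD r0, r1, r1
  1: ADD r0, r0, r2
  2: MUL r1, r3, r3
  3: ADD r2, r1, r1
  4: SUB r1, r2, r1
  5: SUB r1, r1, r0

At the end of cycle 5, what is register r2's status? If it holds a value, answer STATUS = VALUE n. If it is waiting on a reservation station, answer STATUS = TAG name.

  c1: issue ADD r0<-Add1  regs: r0:Add1,r1:6,r2:9,r3:6
  c2: issue ADD r0<-Add2  regs: r0:Add2,r1:6,r2:9,r3:6
  c3: issue MUL r1<-Mul1  regs: r0:Add2,r1:Mul1,r2:9,r3:6
  c4: CDB Add1=12; issue ADD r2<-Add1  regs: r0:Add2,r1:Mul1,r2:Add1,r3:6
  c5: stall  regs: r0:Add2,r1:Mul1,r2:Add1,r3:6

STATUS = TAG Add1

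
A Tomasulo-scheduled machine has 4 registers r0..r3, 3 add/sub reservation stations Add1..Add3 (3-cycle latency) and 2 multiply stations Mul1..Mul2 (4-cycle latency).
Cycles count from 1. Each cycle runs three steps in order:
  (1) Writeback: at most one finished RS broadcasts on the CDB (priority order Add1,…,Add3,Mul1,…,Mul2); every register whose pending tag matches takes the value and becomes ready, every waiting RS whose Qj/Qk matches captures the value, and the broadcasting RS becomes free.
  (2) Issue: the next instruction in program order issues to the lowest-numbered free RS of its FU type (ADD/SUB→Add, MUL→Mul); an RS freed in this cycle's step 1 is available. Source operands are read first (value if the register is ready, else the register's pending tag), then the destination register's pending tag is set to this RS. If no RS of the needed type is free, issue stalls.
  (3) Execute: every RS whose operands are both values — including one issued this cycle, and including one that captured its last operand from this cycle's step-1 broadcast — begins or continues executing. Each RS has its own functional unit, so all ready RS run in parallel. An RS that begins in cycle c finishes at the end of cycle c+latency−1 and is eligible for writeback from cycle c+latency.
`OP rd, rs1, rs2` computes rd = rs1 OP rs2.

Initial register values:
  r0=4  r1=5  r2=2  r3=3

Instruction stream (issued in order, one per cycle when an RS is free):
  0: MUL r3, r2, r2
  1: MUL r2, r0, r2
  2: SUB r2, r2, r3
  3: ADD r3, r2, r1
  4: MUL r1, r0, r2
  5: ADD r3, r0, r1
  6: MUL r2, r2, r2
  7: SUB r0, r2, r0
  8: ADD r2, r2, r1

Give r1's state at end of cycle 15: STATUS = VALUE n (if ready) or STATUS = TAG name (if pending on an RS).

STATUS = VALUE 16

cycle 1: issue MUL r3<-Mul1 // r0:4,r1:5,r2:2,r3:Mul1
cycle 2: issue MUL r2<-Mul2 // r0:4,r1:5,r2:Mul2,r3:Mul1
cycle 3: issue SUB r2<-Add1 // r0:4,r1:5,r2:Add1,r3:Mul1
cycle 4: issue ADD r3<-Add2 // r0:4,r1:5,r2:Add1,r3:Add2
cycle 5: CDB Mul1=4; issue MUL r1<-Mul1 // r0:4,r1:Mul1,r2:Add1,r3:Add2
cycle 6: CDB Mul2=8; issue ADD r3<-Add3 // r0:4,r1:Mul1,r2:Add1,r3:Add3
cycle 7: issue MUL r2<-Mul2 // r0:4,r1:Mul1,r2:Mul2,r3:Add3
cycle 8: stall // r0:4,r1:Mul1,r2:Mul2,r3:Add3
cycle 9: CDB Add1=4; issue SUB r0<-Add1 // r0:Add1,r1:Mul1,r2:Mul2,r3:Add3
cycle 10: stall // r0:Add1,r1:Mul1,r2:Mul2,r3:Add3
cycle 11: stall // r0:Add1,r1:Mul1,r2:Mul2,r3:Add3
cycle 12: CDB Add2=9; issue ADD r2<-Add2 // r0:Add1,r1:Mul1,r2:Add2,r3:Add3
cycle 13: CDB Mul1=16 // r0:Add1,r1:16,r2:Add2,r3:Add3
cycle 14: CDB Mul2=16 // r0:Add1,r1:16,r2:Add2,r3:Add3
cycle 15: - // r0:Add1,r1:16,r2:Add2,r3:Add3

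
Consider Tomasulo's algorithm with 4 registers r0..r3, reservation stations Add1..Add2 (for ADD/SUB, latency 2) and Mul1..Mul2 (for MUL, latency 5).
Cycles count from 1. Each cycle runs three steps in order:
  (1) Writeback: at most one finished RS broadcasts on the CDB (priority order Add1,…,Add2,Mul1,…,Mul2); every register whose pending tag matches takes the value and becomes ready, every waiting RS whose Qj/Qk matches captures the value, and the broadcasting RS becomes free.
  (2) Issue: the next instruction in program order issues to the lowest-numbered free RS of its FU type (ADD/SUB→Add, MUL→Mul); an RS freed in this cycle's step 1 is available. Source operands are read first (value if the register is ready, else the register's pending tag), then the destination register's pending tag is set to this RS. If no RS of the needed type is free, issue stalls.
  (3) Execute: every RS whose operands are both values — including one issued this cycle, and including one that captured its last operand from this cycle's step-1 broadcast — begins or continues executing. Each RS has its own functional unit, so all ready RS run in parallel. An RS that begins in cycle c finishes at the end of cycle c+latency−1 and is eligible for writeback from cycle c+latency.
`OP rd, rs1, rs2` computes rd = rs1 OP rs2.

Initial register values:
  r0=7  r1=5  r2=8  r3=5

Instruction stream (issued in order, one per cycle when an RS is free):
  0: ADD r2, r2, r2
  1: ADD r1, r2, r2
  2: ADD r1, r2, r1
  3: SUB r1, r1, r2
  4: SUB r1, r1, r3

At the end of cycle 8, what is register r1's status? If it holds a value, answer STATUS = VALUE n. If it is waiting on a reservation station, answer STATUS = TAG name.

STATUS = TAG Add1

cycle 1: issue ADD r2<-Add1 // r0:7,r1:5,r2:Add1,r3:5
cycle 2: issue ADD r1<-Add2 // r0:7,r1:Add2,r2:Add1,r3:5
cycle 3: CDB Add1=16; issue ADD r1<-Add1 // r0:7,r1:Add1,r2:16,r3:5
cycle 4: stall // r0:7,r1:Add1,r2:16,r3:5
cycle 5: CDB Add2=32; issue SUB r1<-Add2 // r0:7,r1:Add2,r2:16,r3:5
cycle 6: stall // r0:7,r1:Add2,r2:16,r3:5
cycle 7: CDB Add1=48; issue SUB r1<-Add1 // r0:7,r1:Add1,r2:16,r3:5
cycle 8: - // r0:7,r1:Add1,r2:16,r3:5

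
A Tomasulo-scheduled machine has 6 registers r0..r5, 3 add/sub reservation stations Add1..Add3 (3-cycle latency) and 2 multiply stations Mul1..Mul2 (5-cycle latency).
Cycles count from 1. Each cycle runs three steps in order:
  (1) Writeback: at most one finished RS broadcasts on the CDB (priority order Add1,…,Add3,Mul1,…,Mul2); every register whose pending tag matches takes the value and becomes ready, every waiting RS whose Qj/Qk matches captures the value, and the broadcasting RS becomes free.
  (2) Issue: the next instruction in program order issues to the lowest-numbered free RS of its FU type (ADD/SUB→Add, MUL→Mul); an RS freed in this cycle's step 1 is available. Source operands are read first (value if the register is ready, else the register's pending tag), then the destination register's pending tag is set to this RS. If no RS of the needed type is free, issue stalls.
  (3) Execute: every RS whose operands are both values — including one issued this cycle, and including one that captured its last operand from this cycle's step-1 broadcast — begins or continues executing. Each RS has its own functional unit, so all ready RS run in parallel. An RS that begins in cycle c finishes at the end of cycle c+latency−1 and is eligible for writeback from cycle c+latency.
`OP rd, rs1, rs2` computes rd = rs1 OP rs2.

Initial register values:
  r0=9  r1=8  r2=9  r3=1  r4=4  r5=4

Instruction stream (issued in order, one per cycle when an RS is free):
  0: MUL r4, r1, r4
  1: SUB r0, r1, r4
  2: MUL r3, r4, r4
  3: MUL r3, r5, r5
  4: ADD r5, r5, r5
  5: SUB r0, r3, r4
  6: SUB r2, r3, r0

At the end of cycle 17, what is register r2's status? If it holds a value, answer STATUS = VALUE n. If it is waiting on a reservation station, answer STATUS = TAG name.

c1: issue MUL r4<-Mul1 | r0:9,r1:8,r2:9,r3:1,r4:Mul1,r5:4
c2: issue SUB r0<-Add1 | r0:Add1,r1:8,r2:9,r3:1,r4:Mul1,r5:4
c3: issue MUL r3<-Mul2 | r0:Add1,r1:8,r2:9,r3:Mul2,r4:Mul1,r5:4
c4: stall | r0:Add1,r1:8,r2:9,r3:Mul2,r4:Mul1,r5:4
c5: stall | r0:Add1,r1:8,r2:9,r3:Mul2,r4:Mul1,r5:4
c6: CDB Mul1=32; issue MUL r3<-Mul1 | r0:Add1,r1:8,r2:9,r3:Mul1,r4:32,r5:4
c7: issue ADD r5<-Add2 | r0:Add1,r1:8,r2:9,r3:Mul1,r4:32,r5:Add2
c8: issue SUB r0<-Add3 | r0:Add3,r1:8,r2:9,r3:Mul1,r4:32,r5:Add2
c9: CDB Add1=-24; issue SUB r2<-Add1 | r0:Add3,r1:8,r2:Add1,r3:Mul1,r4:32,r5:Add2
c10: CDB Add2=8 | r0:Add3,r1:8,r2:Add1,r3:Mul1,r4:32,r5:8
c11: CDB Mul1=16 | r0:Add3,r1:8,r2:Add1,r3:16,r4:32,r5:8
c12: CDB Mul2=1024 | r0:Add3,r1:8,r2:Add1,r3:16,r4:32,r5:8
c13: - | r0:Add3,r1:8,r2:Add1,r3:16,r4:32,r5:8
c14: CDB Add3=-16 | r0:-16,r1:8,r2:Add1,r3:16,r4:32,r5:8
c15: - | r0:-16,r1:8,r2:Add1,r3:16,r4:32,r5:8
c16: - | r0:-16,r1:8,r2:Add1,r3:16,r4:32,r5:8
c17: CDB Add1=32 | r0:-16,r1:8,r2:32,r3:16,r4:32,r5:8

STATUS = VALUE 32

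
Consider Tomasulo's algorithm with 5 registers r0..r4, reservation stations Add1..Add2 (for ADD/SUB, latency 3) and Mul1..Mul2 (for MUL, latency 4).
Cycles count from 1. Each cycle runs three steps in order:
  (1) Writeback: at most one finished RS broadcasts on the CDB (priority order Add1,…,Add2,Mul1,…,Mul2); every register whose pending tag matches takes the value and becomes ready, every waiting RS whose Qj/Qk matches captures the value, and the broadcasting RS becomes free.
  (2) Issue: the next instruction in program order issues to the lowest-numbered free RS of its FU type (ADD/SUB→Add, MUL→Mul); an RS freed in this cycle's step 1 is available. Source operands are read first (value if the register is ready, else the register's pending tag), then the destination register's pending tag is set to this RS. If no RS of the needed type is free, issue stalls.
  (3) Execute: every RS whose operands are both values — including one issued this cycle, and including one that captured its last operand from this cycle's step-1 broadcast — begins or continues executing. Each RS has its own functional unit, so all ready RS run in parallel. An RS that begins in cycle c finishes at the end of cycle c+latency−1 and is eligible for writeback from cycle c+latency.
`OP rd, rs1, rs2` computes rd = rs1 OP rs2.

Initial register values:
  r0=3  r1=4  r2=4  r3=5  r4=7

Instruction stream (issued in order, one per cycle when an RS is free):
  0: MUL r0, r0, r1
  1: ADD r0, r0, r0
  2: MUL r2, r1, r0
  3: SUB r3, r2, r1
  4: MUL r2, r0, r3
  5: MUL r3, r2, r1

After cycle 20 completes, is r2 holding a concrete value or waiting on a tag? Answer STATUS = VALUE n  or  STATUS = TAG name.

STATUS = VALUE 2208

cycle 1: issue MUL r0<-Mul1 // r0:Mul1,r1:4,r2:4,r3:5,r4:7
cycle 2: issue ADD r0<-Add1 // r0:Add1,r1:4,r2:4,r3:5,r4:7
cycle 3: issue MUL r2<-Mul2 // r0:Add1,r1:4,r2:Mul2,r3:5,r4:7
cycle 4: issue SUB r3<-Add2 // r0:Add1,r1:4,r2:Mul2,r3:Add2,r4:7
cycle 5: CDB Mul1=12; issue MUL r2<-Mul1 // r0:Add1,r1:4,r2:Mul1,r3:Add2,r4:7
cycle 6: stall // r0:Add1,r1:4,r2:Mul1,r3:Add2,r4:7
cycle 7: stall // r0:Add1,r1:4,r2:Mul1,r3:Add2,r4:7
cycle 8: CDB Add1=24; stall // r0:24,r1:4,r2:Mul1,r3:Add2,r4:7
cycle 9: stall // r0:24,r1:4,r2:Mul1,r3:Add2,r4:7
cycle 10: stall // r0:24,r1:4,r2:Mul1,r3:Add2,r4:7
cycle 11: stall // r0:24,r1:4,r2:Mul1,r3:Add2,r4:7
cycle 12: CDB Mul2=96; issue MUL r3<-Mul2 // r0:24,r1:4,r2:Mul1,r3:Mul2,r4:7
cycle 13: - // r0:24,r1:4,r2:Mul1,r3:Mul2,r4:7
cycle 14: - // r0:24,r1:4,r2:Mul1,r3:Mul2,r4:7
cycle 15: CDB Add2=92 // r0:24,r1:4,r2:Mul1,r3:Mul2,r4:7
cycle 16: - // r0:24,r1:4,r2:Mul1,r3:Mul2,r4:7
cycle 17: - // r0:24,r1:4,r2:Mul1,r3:Mul2,r4:7
cycle 18: - // r0:24,r1:4,r2:Mul1,r3:Mul2,r4:7
cycle 19: CDB Mul1=2208 // r0:24,r1:4,r2:2208,r3:Mul2,r4:7
cycle 20: - // r0:24,r1:4,r2:2208,r3:Mul2,r4:7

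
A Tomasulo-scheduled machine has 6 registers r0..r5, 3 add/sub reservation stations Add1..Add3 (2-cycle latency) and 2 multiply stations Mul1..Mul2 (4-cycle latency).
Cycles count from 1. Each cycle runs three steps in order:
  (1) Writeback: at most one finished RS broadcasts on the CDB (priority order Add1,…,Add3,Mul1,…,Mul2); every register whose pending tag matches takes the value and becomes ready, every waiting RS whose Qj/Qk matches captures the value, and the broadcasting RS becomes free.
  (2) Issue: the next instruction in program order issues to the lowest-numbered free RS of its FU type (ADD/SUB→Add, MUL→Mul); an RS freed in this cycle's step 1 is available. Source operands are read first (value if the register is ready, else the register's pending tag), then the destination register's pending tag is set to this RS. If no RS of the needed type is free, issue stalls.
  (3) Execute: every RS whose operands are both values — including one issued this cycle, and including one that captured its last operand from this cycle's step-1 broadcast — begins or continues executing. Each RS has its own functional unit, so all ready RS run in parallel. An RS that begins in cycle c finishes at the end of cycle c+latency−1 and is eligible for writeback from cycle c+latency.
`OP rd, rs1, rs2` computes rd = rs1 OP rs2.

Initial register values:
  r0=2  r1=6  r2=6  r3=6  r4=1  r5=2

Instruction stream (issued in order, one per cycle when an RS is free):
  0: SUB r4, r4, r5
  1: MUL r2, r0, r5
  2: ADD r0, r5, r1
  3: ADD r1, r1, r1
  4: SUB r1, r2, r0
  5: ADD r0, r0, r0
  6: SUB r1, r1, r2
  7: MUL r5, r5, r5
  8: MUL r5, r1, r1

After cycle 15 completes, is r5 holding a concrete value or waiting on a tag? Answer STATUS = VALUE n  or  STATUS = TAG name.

STATUS = VALUE 64

  c1: issue SUB r4<-Add1  regs: r0:2,r1:6,r2:6,r3:6,r4:Add1,r5:2
  c2: issue MUL r2<-Mul1  regs: r0:2,r1:6,r2:Mul1,r3:6,r4:Add1,r5:2
  c3: CDB Add1=-1; issue ADD r0<-Add1  regs: r0:Add1,r1:6,r2:Mul1,r3:6,r4:-1,r5:2
  c4: issue ADD r1<-Add2  regs: r0:Add1,r1:Add2,r2:Mul1,r3:6,r4:-1,r5:2
  c5: CDB Add1=8; issue SUB r1<-Add1  regs: r0:8,r1:Add1,r2:Mul1,r3:6,r4:-1,r5:2
  c6: CDB Add2=12; issue ADD r0<-Add2  regs: r0:Add2,r1:Add1,r2:Mul1,r3:6,r4:-1,r5:2
  c7: CDB Mul1=4; issue SUB r1<-Add3  regs: r0:Add2,r1:Add3,r2:4,r3:6,r4:-1,r5:2
  c8: CDB Add2=16; issue MUL r5<-Mul1  regs: r0:16,r1:Add3,r2:4,r3:6,r4:-1,r5:Mul1
  c9: CDB Add1=-4; issue MUL r5<-Mul2  regs: r0:16,r1:Add3,r2:4,r3:6,r4:-1,r5:Mul2
  c10: -  regs: r0:16,r1:Add3,r2:4,r3:6,r4:-1,r5:Mul2
  c11: CDB Add3=-8  regs: r0:16,r1:-8,r2:4,r3:6,r4:-1,r5:Mul2
  c12: CDB Mul1=4  regs: r0:16,r1:-8,r2:4,r3:6,r4:-1,r5:Mul2
  c13: -  regs: r0:16,r1:-8,r2:4,r3:6,r4:-1,r5:Mul2
  c14: -  regs: r0:16,r1:-8,r2:4,r3:6,r4:-1,r5:Mul2
  c15: CDB Mul2=64  regs: r0:16,r1:-8,r2:4,r3:6,r4:-1,r5:64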